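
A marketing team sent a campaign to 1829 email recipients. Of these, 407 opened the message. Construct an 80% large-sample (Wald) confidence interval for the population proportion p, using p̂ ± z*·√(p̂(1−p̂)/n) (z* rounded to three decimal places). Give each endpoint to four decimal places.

(0.2101, 0.2350)

Sample proportion p̂ = 407/1829 = 0.22253.
Standard error of p̂: √(0.173008/1829) = √0.000094592 = 0.009726.
For 80% confidence, z* = 1.282.
Margin = 1.282·0.009726 = 0.01247.
So the interval runs from 0.2101 to 0.2350.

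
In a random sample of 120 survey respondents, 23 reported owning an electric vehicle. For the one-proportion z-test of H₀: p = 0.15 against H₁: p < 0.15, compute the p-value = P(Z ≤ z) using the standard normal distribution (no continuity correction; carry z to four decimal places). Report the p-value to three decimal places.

p-value = 0.899

Sample proportion p̂ = 23/120 = 0.19167.
Under H₀, SE = √(p₀(1−p₀)/n) = √(0.15·0.85/120) = √0.001062500 = 0.032596.
Test statistic (full precision, shown to 4 dp): z = (23/120 − 0.15)/SE₀ ≈ 1.2783.
From the standard normal, P(Z ≤ z) = 0.899.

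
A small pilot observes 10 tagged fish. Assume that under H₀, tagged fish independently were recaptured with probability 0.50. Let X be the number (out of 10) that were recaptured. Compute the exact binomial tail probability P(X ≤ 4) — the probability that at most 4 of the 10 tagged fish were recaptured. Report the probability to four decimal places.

X is binomial with n = 10 and p = 0.50.
P(X ≤ 4) = Σ_{j=0}^{4} C(10,j)·0.50^j·0.50^{10−j}.
= 0.000977 + 0.009766 + 0.043945 + 0.117188 + 0.205078 = 0.3770.

P = 0.3770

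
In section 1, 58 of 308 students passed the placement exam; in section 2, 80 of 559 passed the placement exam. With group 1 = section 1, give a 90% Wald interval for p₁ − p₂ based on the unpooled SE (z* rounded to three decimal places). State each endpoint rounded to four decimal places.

p̂₁ = 58/308 = 0.18831, p̂₂ = 80/559 = 0.14311; p̂₁ − p̂₂ = 0.04520.
Unpooled SE = √(p̂₁(1−p̂₁)/n₁ + p̂₂(1−p̂₂)/n₂) = √(0.000496268 + 0.000219376) = 0.026752.
The 90% critical value is z* = 1.645. Margin of error = 0.04401.
So the interval runs from 0.0012 to 0.0892.

(0.0012, 0.0892)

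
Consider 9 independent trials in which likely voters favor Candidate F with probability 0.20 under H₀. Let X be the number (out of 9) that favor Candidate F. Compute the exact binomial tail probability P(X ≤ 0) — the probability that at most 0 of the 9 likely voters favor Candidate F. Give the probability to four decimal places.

P = 0.1342

X ~ Binomial(n=9, p=0.20).
P(X ≤ 0) = C(9,0)·0.20^0·0.80^9.
= 0.134218 = 0.1342.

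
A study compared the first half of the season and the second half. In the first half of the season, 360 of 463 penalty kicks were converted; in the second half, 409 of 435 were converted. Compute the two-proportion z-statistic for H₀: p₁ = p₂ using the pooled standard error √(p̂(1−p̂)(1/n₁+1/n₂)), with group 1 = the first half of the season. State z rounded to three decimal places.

p̂₁ = 360/463 = 0.77754, p̂₂ = 409/435 = 0.94023.
Pooling: p̂ = 769/898 = 0.85635.
SE = √[p̂(1−p̂)(1/n₁+1/n₂)] = √[0.85635·0.14365·(1/463+1/435)] ≈ 0.023420.
z = (p̂₁ − p̂₂)/SE = (0.77754 − 0.94023)/0.023420 = -0.16269/0.023420 = -6.947.

z = -6.947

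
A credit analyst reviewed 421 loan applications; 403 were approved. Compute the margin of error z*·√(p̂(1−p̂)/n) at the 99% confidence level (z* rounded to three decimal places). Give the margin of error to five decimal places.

p̂ = 403/421 = 0.95724.
Standard error of p̂: √(0.040927/421) = √0.000097215 = 0.009860.
The 99% critical value is z* = 2.576.
So ME = 0.02540.

ME = 0.02540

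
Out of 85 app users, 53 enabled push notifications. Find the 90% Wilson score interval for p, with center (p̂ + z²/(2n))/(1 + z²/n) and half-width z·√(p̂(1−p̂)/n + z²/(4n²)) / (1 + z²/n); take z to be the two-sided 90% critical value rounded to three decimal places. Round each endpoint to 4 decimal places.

Here p̂ = 53/85 = 0.62353 and z = 1.645 (z² = 2.706025).
Denominator 1 + z²/n = 1 + 2.706025/85 = 1.031836.
Adjusted center: (0.62353 + z²/(2n))/1.031836 = 0.61972.
Radicand: p̂(1−p̂)/n + z²/(4n²) = 0.002761653 + 0.000093634 = 0.002855287.
Half-width = 1.645·√0.002855287/1.031836 = 0.08519.
Interval: 0.61972 ± 0.08519 → (0.5345, 0.7049).

(0.5345, 0.7049)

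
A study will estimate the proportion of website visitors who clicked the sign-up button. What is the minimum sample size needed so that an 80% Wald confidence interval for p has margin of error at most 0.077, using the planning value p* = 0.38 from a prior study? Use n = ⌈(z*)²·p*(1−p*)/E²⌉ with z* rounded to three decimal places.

z* = 1.282 at the 80% level.
p*(1−p*) = 0.38·0.62 = 0.2356.
Required n before rounding: 1.643524 × 0.2356 / 0.077² = 65.309.
⌈65.309⌉ = 66.

n = 66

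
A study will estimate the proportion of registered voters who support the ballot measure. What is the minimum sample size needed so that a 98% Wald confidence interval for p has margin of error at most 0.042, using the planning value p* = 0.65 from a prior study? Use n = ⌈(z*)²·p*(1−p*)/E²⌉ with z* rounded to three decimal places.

For 98% confidence, z* = 2.326.
p*(1−p*) = 0.2275.
Required n before rounding: 5.410276 × 0.2275 / 0.042² = 697.754.
Rounding up, n = 698.

n = 698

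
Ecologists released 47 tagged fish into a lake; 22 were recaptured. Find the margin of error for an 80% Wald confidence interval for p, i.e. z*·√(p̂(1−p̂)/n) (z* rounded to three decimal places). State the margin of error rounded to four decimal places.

ME = 0.0933

The sample proportion is 22/47 = 0.46809.
Standard error of p̂: √(0.248981/47) = √0.005297477 = 0.072784.
For 80% confidence, z* = 1.282.
So ME = 0.0933.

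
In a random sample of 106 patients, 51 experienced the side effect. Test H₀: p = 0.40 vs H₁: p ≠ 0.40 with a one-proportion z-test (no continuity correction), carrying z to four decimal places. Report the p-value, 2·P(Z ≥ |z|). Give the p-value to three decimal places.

p-value = 0.088

With x = 51 successes in n = 106, p̂ = 0.48113.
Under H₀, SE = √(p₀(1−p₀)/n) = √(0.40·0.60/106) = √0.002264151 = 0.047583.
Test statistic (full precision, shown to 4 dp): z = (51/106 − 0.40)/SE₀ ≈ 1.7051.
From the standard normal, 2·P(Z ≥ |z|) = 0.088.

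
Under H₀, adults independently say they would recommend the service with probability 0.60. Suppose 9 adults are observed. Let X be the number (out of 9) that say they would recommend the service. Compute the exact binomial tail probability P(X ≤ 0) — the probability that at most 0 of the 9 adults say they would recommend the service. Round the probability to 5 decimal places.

P = 0.00026

X ~ Binomial(n=9, p=0.60).
P(X ≤ 0) = C(9,0)·0.60^0·0.40^9.
= 0.000262 = 0.00026.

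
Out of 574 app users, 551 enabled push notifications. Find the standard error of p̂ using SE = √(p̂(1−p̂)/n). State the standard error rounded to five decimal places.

The sample proportion is 551/574 = 0.95993.
p̂(1−p̂) = 0.95993·0.04007 = 0.038464.
SE = √(0.038464/574) = 0.00819.

SE = 0.00819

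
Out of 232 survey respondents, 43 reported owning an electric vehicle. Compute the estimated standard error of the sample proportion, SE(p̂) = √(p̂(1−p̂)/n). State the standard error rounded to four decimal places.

SE = 0.0255

With x = 43 successes in n = 232, p̂ = 0.18534.
p̂(1−p̂) = 0.150989.
SE = √(0.150989/232) = √0.000650815 = 0.0255.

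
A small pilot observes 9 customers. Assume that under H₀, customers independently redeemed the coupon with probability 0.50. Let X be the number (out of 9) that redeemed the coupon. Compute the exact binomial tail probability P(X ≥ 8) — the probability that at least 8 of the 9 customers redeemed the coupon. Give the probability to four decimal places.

X is binomial with n = 9 and p = 0.50.
P(X ≥ 8) = C(9,8)·0.50^8·0.50^1 + C(9,9)·0.50^9·0.50^0.
= 0.017578 + 0.001953 = 0.0195.

P = 0.0195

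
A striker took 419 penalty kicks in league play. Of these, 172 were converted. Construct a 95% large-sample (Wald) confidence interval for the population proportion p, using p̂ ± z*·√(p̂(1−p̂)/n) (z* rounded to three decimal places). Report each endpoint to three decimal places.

With x = 172 successes in n = 419, p̂ = 0.41050.
Standard error of p̂: √(0.241990/419) = √0.000577542 = 0.024032.
z* = 1.960 at the 95% level.
Margin of error: 1.960 × 0.024032 = 0.04710.
Interval: 0.41050 ± 0.04710 → (0.363, 0.458).

(0.363, 0.458)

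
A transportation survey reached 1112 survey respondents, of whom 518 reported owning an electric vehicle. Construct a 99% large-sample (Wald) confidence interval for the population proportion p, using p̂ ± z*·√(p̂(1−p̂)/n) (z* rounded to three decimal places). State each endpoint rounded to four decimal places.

(0.4273, 0.5044)

p̂ = 518/1112 = 0.46583.
SE(p̂) = √(0.46583·0.53417/1112) = 0.014959.
For 99% confidence, z* = 2.576.
Margin of error: 2.576 × 0.014959 = 0.03853.
CI: 0.46583 ± 0.03853 = (0.4273, 0.5044).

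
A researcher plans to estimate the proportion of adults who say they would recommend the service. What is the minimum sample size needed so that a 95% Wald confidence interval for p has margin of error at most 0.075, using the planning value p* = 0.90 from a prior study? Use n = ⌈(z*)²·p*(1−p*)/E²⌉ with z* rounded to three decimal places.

n = 62

For 95% confidence, z* = 1.960.
p*(1−p*) = 0.0900.
(z*)²·p*(1−p*)/E² = 3.841600·0.0900/0.005625 = 61.466.
⌈61.466⌉ = 62.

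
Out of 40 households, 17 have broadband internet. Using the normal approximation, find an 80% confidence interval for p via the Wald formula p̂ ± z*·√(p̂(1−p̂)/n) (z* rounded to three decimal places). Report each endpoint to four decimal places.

(0.3248, 0.5252)

With x = 17 successes in n = 40, p̂ = 0.42500.
SE(p̂) = √(0.42500·0.57500/40) = 0.078162.
The 80% critical value is z* = 1.282.
Margin of error: 1.282 × 0.078162 = 0.10020.
CI: 0.42500 ± 0.10020 = (0.3248, 0.5252).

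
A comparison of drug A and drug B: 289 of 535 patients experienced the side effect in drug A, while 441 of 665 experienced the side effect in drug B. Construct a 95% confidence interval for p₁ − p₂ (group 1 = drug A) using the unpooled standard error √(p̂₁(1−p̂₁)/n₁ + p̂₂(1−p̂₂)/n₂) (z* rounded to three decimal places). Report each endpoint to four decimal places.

p̂₁ = 289/535 = 0.54019, p̂₂ = 441/665 = 0.66316; p̂₁ − p̂₂ = -0.12297.
Unpooled SE = √(p̂₁(1−p̂₁)/n₁ + p̂₂(1−p̂₂)/n₂) = √(0.000464271 + 0.000335909) = 0.028287.
z* = 1.960 at the 95% level. Margin of error = 0.05544.
So the interval runs from -0.1784 to -0.0675.

(-0.1784, -0.0675)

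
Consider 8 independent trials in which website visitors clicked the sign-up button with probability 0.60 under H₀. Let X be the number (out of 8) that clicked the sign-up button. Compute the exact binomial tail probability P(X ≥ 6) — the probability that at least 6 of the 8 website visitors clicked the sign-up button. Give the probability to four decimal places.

P = 0.3154

X ~ Binomial(n=8, p=0.60).
P(X ≥ 6) = C(8,6)·0.60^6·0.40^2 + C(8,7)·0.60^7·0.40^1 + C(8,8)·0.60^8·0.40^0.
= 0.209019 + 0.089580 + 0.016796 = 0.3154.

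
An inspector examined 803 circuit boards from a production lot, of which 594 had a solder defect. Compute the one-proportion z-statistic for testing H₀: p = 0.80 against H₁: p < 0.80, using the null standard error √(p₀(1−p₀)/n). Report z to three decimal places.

p̂ = 594/803 = 0.73973.
SE₀ = √(0.80·0.20/803) = 0.014116.
z = (0.73973 − 0.80)/0.014116 = -0.06027/0.014116 = -4.270.

z = -4.270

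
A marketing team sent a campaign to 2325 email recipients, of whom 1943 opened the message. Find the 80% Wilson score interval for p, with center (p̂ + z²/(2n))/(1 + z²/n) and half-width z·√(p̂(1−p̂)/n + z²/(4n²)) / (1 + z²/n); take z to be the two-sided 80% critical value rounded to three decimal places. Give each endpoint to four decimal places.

p̂ = 1943/2325 = 0.83570; z = 1.282, so z² = 1.643524.
Denominator 1 + z²/n = 1 + 1.643524/2325 = 1.000707.
Adjusted center: (0.83570 + z²/(2n))/1.000707 = 0.83546.
Radicand: p̂(1−p̂)/n + z²/(4n²) = 0.000059056 + 0.000000076 = 0.000059132.
Half-width = 1.282·√0.000059132/1.000707 = 0.00985.
Interval: 0.83546 ± 0.00985 → (0.8256, 0.8453).

(0.8256, 0.8453)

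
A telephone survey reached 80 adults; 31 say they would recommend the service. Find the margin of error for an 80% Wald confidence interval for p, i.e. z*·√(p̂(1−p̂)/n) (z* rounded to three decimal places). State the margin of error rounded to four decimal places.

ME = 0.0698

With x = 31 successes in n = 80, p̂ = 0.38750.
SE(p̂) = √(0.38750·0.61250/80) = 0.054468.
z* = 1.282 at the 80% level.
So ME = 0.0698.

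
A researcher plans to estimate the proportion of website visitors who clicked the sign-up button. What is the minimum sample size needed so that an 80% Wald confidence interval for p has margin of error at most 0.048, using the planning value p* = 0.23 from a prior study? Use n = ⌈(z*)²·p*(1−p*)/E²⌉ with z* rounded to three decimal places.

The 80% critical value is z* = 1.282.
p*(1−p*) = 0.23·0.77 = 0.1771.
Required n before rounding: 1.643524 × 0.1771 / 0.048² = 126.332.
⌈126.332⌉ = 127.

n = 127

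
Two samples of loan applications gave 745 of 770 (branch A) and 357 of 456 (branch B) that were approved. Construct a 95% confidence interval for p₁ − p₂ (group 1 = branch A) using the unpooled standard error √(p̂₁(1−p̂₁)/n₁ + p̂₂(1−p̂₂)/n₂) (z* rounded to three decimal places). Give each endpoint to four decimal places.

p̂₁ = 745/770 = 0.96753, p̂₂ = 357/456 = 0.78289; p̂₁ − p̂₂ = 0.18464.
Unpooled SE = √(p̂₁(1−p̂₁)/n₁ + p̂₂(1−p̂₂)/n₂) = √(0.000040797 + 0.000372742) = 0.020336.
The 95% critical value is z* = 1.960. Margin = 1.960·0.020336 = 0.03986.
So the interval runs from 0.1448 to 0.2245.

(0.1448, 0.2245)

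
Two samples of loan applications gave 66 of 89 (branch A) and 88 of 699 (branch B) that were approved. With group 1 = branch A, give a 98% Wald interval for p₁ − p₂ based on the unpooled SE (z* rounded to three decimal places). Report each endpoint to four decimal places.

(0.5039, 0.7275)

p̂₁ = 0.74157, p̂₂ = 0.12589, so the observed difference is 0.61568.
SE = √(0.002153286 + 0.000157432) = √0.002310718 = 0.048070.
For 98% confidence, z* = 2.326. Margin of error = 0.11181.
CI: 0.61568 ± 0.11181 = (0.5039, 0.7275).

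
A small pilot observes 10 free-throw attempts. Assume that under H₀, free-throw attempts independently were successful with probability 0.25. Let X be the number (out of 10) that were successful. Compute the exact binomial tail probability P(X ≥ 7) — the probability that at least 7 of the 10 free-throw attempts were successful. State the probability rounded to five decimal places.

P = 0.00351

X ~ Binomial(n=10, p=0.25).
P(X ≥ 7) = C(10,7)·0.25^7·0.75^3 + C(10,8)·0.25^8·0.75^2 + C(10,9)·0.25^9·0.75^1 + C(10,10)·0.25^10·0.75^0.
= 0.003090 + 0.000386 + 0.000029 + 0.000001 = 0.00351.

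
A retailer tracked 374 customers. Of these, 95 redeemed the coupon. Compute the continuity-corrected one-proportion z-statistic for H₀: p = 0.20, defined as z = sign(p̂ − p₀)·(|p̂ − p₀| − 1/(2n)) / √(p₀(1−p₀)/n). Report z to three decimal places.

The sample proportion is 95/374 = 0.25401. p̂ − p₀ = 0.054011.
Continuity correction 1/(2n) = 1/748 = 0.001337.
Corrected numerator: |0.054011| − 0.001337 = 0.052674.
Under H₀, SE = √(p₀(1−p₀)/n) = √(0.20·0.80/374) = √0.000427807 = 0.020684.
z = +0.052674/0.020684 = 2.547.

z = 2.547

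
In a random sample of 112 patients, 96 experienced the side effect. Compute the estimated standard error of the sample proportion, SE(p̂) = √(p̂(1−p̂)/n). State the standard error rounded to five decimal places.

With x = 96 successes in n = 112, p̂ = 0.85714.
p̂(1−p̂) = 0.85714·0.14286 = 0.122451.
SE = √(0.122451/112) = √0.001093313 = 0.03307.

SE = 0.03307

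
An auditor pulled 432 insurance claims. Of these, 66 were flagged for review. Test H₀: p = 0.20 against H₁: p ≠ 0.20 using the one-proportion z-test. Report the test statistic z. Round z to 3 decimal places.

z = -2.454

Sample proportion p̂ = 66/432 = 0.15278.
SE₀ = √(0.20·0.80/432) = 0.019245.
z = (p̂ − p₀)/SE = (0.15278 − 0.20)/0.019245 = -2.454.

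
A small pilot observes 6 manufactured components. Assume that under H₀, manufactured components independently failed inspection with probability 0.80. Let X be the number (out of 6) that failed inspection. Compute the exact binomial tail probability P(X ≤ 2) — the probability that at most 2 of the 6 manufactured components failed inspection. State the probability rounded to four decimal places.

P = 0.0170

X is binomial with n = 6 and p = 0.80.
P(X ≤ 2) = C(6,0)·0.80^0·0.20^6 + C(6,1)·0.80^1·0.20^5 + C(6,2)·0.80^2·0.20^4.
= 0.000064 + 0.001536 + 0.015360 = 0.0170.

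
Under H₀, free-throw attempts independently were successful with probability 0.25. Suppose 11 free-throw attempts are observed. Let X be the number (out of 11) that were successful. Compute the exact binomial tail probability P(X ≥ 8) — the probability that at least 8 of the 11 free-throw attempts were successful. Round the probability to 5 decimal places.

X is binomial with n = 11 and p = 0.25.
P(X ≥ 8) = C(11,8)·0.25^8·0.75^3 + C(11,9)·0.25^9·0.75^2 + C(11,10)·0.25^10·0.75^1 + C(11,11)·0.25^11·0.75^0.
= 0.001062 + 0.000118 + 0.000008 + 0.000000 = 0.00119.

P = 0.00119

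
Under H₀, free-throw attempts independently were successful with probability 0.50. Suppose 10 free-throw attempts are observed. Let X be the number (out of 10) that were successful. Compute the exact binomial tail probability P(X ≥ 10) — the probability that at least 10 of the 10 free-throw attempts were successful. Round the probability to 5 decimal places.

P = 0.00098

X ~ Binomial(n=10, p=0.50).
P(X ≥ 10) = C(10,10)·0.50^10·0.50^0.
= 0.000977 = 0.00098.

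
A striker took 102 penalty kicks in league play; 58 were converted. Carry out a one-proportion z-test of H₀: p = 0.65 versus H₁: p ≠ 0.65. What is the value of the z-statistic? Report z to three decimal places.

z = -1.723

The sample proportion is 58/102 = 0.56863.
Under H₀, SE = √(p₀(1−p₀)/n) = √(0.65·0.35/102) = √0.002230392 = 0.047227.
Test statistic: z = -0.08137/0.047227 = -1.723.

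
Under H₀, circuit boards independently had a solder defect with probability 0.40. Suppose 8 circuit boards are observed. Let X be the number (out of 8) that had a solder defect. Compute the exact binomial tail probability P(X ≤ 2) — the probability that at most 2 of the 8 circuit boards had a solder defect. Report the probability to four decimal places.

X ~ Binomial(n=8, p=0.40).
P(X ≤ 2) = C(8,0)·0.40^0·0.60^8 + C(8,1)·0.40^1·0.60^7 + C(8,2)·0.40^2·0.60^6.
= 0.016796 + 0.089580 + 0.209019 = 0.3154.

P = 0.3154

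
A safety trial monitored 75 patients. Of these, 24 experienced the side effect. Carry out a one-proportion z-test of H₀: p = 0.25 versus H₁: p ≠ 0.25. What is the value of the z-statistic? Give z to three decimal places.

z = 1.400

p̂ = 24/75 = 0.32000.
Under H₀, SE = √(p₀(1−p₀)/n) = √(0.25·0.75/75) = √0.002500000 = 0.050000.
Test statistic: z = 0.07000/0.050000 = 1.400.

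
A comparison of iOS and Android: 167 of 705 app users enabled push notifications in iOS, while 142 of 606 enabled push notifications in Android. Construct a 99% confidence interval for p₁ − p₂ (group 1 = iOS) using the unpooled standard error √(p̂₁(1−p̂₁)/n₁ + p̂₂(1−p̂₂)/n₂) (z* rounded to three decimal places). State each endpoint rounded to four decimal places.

(-0.0580, 0.0631)

p̂₁ = 167/705 = 0.23688, p̂₂ = 142/606 = 0.23432; p̂₁ − p̂₂ = 0.00256.
Unpooled SE = √(p̂₁(1−p̂₁)/n₁ + p̂₂(1−p̂₂)/n₂) = √(0.000256408 + 0.000296066) = 0.023505.
For 99% confidence, z* = 2.576. Margin = 2.576·0.023505 = 0.06055.
So the interval runs from -0.0580 to 0.0631.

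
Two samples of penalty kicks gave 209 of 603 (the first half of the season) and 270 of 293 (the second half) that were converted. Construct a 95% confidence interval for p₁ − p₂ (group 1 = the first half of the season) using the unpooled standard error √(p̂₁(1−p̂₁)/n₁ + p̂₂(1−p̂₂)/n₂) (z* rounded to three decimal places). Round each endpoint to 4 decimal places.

p̂₁ = 209/603 = 0.34660, p̂₂ = 270/293 = 0.92150; p̂₁ − p̂₂ = -0.57490.
Unpooled SE = √(p̂₁(1−p̂₁)/n₁ + p̂₂(1−p̂₂)/n₂) = √(0.000375570 + 0.000246882) = 0.024949.
The 95% critical value is z* = 1.960. Margin = 1.960·0.024949 = 0.04890.
Interval: -0.57490 ± 0.04890 → (-0.6238, -0.5260).

(-0.6238, -0.5260)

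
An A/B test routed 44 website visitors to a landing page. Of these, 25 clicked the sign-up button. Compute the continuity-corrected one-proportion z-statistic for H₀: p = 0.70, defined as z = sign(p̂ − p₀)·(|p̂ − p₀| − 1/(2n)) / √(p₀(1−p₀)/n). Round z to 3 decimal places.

Sample proportion p̂ = 25/44 = 0.56818. p̂ − p₀ = -0.131818.
Continuity correction 1/(2n) = 1/88 = 0.011364.
Corrected numerator: |-0.131818| − 0.011364 = 0.120454.
Null standard error: √(0.70·0.30/44) = √0.004772727 = 0.069085.
z = −0.120454/0.069085 = -1.744.

z = -1.744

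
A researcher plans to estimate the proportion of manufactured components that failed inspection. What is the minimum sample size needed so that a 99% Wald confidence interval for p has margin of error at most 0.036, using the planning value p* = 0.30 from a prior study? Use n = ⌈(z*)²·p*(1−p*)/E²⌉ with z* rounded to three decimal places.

n = 1076

The 99% critical value is z* = 2.576.
p*(1−p*) = 0.2100.
Required n before rounding: 6.635776 × 0.2100 / 0.036² = 1075.241.
Rounding up, n = 1076.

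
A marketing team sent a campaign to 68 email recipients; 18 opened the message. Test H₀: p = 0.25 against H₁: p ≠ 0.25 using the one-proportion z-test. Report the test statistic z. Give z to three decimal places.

z = 0.280

p̂ = 18/68 = 0.26471.
Under H₀, SE = √(p₀(1−p₀)/n) = √(0.25·0.75/68) = √0.002757353 = 0.052511.
Test statistic: z = 0.01471/0.052511 = 0.280.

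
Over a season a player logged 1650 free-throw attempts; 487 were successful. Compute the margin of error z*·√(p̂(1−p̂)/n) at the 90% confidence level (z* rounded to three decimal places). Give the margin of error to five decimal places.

ME = 0.01847

With x = 487 successes in n = 1650, p̂ = 0.29515.
SE = √(p̂(1−p̂)/n) = √(0.208037/1650) = 0.011229.
For 90% confidence, z* = 1.645.
So ME = 0.01847.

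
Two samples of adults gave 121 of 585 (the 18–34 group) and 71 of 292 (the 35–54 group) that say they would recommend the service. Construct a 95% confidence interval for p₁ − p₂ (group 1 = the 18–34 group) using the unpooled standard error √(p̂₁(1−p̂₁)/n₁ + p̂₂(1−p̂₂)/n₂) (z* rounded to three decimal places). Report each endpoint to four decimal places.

(-0.0955, 0.0228)

p̂₁ = 121/585 = 0.20684, p̂₂ = 71/292 = 0.24315; p̂₁ − p̂₂ = -0.03631.
Unpooled SE = √(p̂₁(1−p̂₁)/n₁ + p̂₂(1−p̂₂)/n₂) = √(0.000280437 + 0.000630234) = 0.030177.
z* = 1.960 at the 95% level. Margin = 1.960·0.030177 = 0.05915.
Interval: -0.03631 ± 0.05915 → (-0.0955, 0.0228).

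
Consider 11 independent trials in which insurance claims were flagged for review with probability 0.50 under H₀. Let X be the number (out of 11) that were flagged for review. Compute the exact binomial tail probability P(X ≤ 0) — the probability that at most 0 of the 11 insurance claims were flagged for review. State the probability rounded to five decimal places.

X ~ Binomial(n=11, p=0.50).
P(X ≤ 0) = C(11,0)·0.50^0·0.50^11.
= 0.000488 = 0.00049.

P = 0.00049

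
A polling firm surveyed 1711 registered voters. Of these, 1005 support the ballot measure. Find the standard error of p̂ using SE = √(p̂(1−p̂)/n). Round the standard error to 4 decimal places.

SE = 0.0119

With x = 1005 successes in n = 1711, p̂ = 0.58738.
p̂(1−p̂) = 0.242365.
SE = √(0.242365/1711) = √0.000141651 = 0.0119.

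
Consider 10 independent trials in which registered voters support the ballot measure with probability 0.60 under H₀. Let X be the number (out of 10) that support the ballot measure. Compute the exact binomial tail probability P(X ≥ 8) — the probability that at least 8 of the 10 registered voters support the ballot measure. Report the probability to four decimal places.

P = 0.1673

X ~ Binomial(n=10, p=0.60).
P(X ≥ 8) = C(10,8)·0.60^8·0.40^2 + C(10,9)·0.60^9·0.40^1 + C(10,10)·0.60^10·0.40^0.
= 0.120932 + 0.040311 + 0.006047 = 0.1673.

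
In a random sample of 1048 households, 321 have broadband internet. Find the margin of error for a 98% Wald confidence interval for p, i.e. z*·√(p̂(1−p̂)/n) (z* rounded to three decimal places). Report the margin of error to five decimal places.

ME = 0.03312

The sample proportion is 321/1048 = 0.30630.
SE(p̂) = √(0.30630·0.69370/1048) = 0.014239.
The 98% critical value is z* = 2.326.
So ME = 0.03312.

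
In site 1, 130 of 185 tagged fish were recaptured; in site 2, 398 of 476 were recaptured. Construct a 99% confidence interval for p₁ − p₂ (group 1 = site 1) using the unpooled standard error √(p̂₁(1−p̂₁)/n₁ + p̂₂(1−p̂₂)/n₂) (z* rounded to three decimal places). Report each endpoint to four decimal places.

(-0.2304, -0.0365)

p̂₁ = 130/185 = 0.70270, p̂₂ = 398/476 = 0.83613; p̂₁ − p̂₂ = -0.13343.
Unpooled SE = √(p̂₁(1−p̂₁)/n₁ + p̂₂(1−p̂₂)/n₂) = √(0.001129252 + 0.000287844) = 0.037644.
The 99% critical value is z* = 2.576. Margin = 2.576·0.037644 = 0.09697.
CI: -0.13343 ± 0.09697 = (-0.2304, -0.0365).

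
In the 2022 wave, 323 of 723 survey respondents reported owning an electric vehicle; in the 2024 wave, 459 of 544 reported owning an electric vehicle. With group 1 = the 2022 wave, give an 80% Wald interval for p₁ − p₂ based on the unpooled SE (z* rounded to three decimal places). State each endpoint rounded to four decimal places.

(-0.4280, -0.3660)

p̂₁ = 0.44675, p̂₂ = 0.84375, so the observed difference is -0.39700.
SE = √(0.000341859 + 0.000242345) = √0.000584204 = 0.024170.
z* = 1.282 at the 80% level. Margin = 1.282·0.024170 = 0.03099.
CI: -0.39700 ± 0.03099 = (-0.4280, -0.3660).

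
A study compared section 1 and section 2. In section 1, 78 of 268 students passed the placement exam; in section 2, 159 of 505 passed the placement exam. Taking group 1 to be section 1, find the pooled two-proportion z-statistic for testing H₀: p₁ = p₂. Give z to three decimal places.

p̂₁ = 78/268 = 0.29104, p̂₂ = 159/505 = 0.31485.
Pooling: p̂ = 237/773 = 0.30660.
Pooled SE = √[0.2125955·0.00571154] ≈ 0.034846.
z = (p̂₁ − p̂₂)/SE = (0.29104 − 0.31485)/0.034846 = -0.02381/0.034846 = -0.683.

z = -0.683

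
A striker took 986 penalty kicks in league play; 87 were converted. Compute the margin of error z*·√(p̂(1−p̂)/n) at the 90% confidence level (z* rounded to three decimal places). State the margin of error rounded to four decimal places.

Sample proportion p̂ = 87/986 = 0.08824.
SE = √(p̂(1−p̂)/n) = √(0.080450/986) = 0.009033.
The 90% critical value is z* = 1.645.
Margin of error = z*·SE = 1.645 × 0.009033 = 0.0149.

ME = 0.0149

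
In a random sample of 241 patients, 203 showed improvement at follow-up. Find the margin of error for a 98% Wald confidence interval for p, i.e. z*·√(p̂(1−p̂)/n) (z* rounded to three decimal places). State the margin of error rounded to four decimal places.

Sample proportion p̂ = 203/241 = 0.84232.
Standard error of p̂: √(0.132815/241) = √0.000551098 = 0.023475.
z* = 2.326 at the 98% level.
Margin of error = z*·SE = 2.326 × 0.023475 = 0.0546.

ME = 0.0546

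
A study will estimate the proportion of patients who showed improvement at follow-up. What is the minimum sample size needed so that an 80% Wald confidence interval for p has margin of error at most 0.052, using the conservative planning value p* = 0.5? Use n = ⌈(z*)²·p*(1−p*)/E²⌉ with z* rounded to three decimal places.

n = 152

For 80% confidence, z* = 1.282.
p*(1−p*) = 0.2500.
Required n before rounding: 1.643524 × 0.2500 / 0.052² = 151.953.
⌈151.953⌉ = 152.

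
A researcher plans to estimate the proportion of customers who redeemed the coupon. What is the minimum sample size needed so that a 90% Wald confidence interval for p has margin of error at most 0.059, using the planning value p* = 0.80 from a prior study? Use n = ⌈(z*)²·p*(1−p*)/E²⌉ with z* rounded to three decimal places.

z* = 1.645 at the 90% level.
p*(1−p*) = 0.1600.
(z*)²·p*(1−p*)/E² = 2.706025·0.1600/0.003481 = 124.379.
Rounding up, n = 125.

n = 125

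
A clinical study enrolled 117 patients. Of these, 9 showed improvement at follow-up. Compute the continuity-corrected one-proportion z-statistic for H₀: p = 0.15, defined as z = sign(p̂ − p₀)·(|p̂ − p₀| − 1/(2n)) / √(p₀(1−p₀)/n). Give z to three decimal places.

z = -2.084

With x = 9 successes in n = 117, p̂ = 0.07692. p̂ − p₀ = -0.073077.
1/(2n) = 0.004274.
Corrected numerator: |-0.073077| − 0.004274 = 0.068803.
Null standard error: √(0.15·0.85/117) = √0.001089744 = 0.033011.
z = (−)0.068803/0.033011 = -2.084.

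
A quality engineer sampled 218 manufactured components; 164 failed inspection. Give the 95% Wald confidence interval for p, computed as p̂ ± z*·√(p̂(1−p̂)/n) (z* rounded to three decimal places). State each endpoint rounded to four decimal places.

(0.6950, 0.8096)

p̂ = 164/218 = 0.75229.
SE(p̂) = √(0.75229·0.24771/218) = 0.029237.
z* = 1.960 at the 95% level.
Margin = 1.960·0.029237 = 0.05730.
Interval: 0.75229 ± 0.05730 → (0.6950, 0.8096).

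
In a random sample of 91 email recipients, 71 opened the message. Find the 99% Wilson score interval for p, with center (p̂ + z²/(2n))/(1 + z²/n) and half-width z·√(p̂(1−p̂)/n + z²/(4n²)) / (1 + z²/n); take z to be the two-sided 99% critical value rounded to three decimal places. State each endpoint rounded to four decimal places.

Here p̂ = 71/91 = 0.78022 and z = 2.576 (z² = 6.635776).
Denominator 1 + z²/n = 1 + 6.635776/91 = 1.072921.
Adjusted center: (0.78022 + z²/(2n))/1.072921 = 0.76117.
Radicand: p̂(1−p̂)/n + z²/(4n²) = 0.001884361 + 0.000200331 = 0.002084692.
Half-width = z·√(radicand)/denom = 2.576·0.045658/1.072921 = 0.10962.
So the interval runs from 0.6516 to 0.8708.

(0.6516, 0.8708)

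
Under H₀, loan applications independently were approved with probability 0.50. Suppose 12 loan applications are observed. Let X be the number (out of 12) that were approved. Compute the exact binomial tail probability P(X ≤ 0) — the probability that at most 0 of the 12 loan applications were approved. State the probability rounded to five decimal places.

P = 0.00024

X ~ Binomial(n=12, p=0.50).
P(X ≤ 0) = C(12,0)·0.50^0·0.50^12.
= 0.000244 = 0.00024.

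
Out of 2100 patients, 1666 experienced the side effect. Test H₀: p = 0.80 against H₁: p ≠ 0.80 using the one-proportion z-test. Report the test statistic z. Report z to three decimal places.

Sample proportion p̂ = 1666/2100 = 0.79333.
Under H₀, SE = √(p₀(1−p₀)/n) = √(0.80·0.20/2100) = √0.000076190 = 0.008729.
z = (p̂ − p₀)/SE = (0.79333 − 0.80)/0.008729 = -0.764.

z = -0.764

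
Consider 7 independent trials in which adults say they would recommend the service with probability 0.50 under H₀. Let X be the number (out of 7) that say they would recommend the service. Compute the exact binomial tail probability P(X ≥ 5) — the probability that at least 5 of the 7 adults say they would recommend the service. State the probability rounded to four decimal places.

X ~ Binomial(n=7, p=0.50).
P(X ≥ 5) = C(7,5)·0.50^5·0.50^2 + C(7,6)·0.50^6·0.50^1 + C(7,7)·0.50^7·0.50^0.
= 0.164062 + 0.054688 + 0.007812 = 0.2266.

P = 0.2266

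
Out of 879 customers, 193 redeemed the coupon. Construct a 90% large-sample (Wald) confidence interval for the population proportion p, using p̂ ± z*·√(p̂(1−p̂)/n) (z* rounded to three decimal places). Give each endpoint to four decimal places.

The sample proportion is 193/879 = 0.21957.
SE = √(p̂(1−p̂)/n) = √(0.171358/879) = 0.013962.
The 90% critical value is z* = 1.645.
Margin of error: 1.645 × 0.013962 = 0.02297.
So the interval runs from 0.1966 to 0.2425.

(0.1966, 0.2425)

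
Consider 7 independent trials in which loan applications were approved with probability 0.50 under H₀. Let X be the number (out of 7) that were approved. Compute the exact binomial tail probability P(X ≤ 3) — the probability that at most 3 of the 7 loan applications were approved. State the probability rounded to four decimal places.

P = 0.5000

X ~ Binomial(n=7, p=0.50).
P(X ≤ 3) = C(7,0)·0.50^0·0.50^7 + C(7,1)·0.50^1·0.50^6 + C(7,2)·0.50^2·0.50^5 + C(7,3)·0.50^3·0.50^4.
= 0.007812 + 0.054688 + 0.164062 + 0.273438 = 0.5000.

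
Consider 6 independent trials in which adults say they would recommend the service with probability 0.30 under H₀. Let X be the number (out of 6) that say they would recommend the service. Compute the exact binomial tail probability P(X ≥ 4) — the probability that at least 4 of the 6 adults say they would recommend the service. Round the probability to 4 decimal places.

X is binomial with n = 6 and p = 0.30.
P(X ≥ 4) = C(6,4)·0.30^4·0.70^2 + C(6,5)·0.30^5·0.70^1 + C(6,6)·0.30^6·0.70^0.
= 0.059535 + 0.010206 + 0.000729 = 0.0705.

P = 0.0705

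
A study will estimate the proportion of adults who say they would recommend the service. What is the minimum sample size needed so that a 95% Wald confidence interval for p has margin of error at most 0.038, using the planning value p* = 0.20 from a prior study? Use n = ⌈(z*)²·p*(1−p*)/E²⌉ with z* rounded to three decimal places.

The 95% critical value is z* = 1.960.
p*(1−p*) = 0.1600.
Required n before rounding: 3.841600 × 0.1600 / 0.038² = 425.662.
Rounding up, n = 426.

n = 426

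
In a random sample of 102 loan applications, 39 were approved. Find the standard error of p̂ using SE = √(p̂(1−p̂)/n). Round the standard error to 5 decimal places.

SE = 0.04812

p̂ = 39/102 = 0.38235.
p̂(1−p̂) = 0.236158.
SE = √(0.236158/102) = 0.04812.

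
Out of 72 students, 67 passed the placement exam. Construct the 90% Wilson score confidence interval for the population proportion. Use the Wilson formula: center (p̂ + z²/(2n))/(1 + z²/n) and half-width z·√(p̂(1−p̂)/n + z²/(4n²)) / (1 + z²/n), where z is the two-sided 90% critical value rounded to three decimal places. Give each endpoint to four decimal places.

Here p̂ = 67/72 = 0.93056 and z = 1.645 (z² = 2.706025).
1 + z²/n = 1.037584.
Center = (0.93056 + 0.018792)/1.037584 = 0.91496.
Radicand: p̂(1−p̂)/n + z²/(4n²) = 0.000897527 + 0.000130499 = 0.001028026.
Half-width = 1.645·√0.001028026/1.037584 = 0.05083.
Interval: 0.91496 ± 0.05083 → (0.8641, 0.9658).

(0.8641, 0.9658)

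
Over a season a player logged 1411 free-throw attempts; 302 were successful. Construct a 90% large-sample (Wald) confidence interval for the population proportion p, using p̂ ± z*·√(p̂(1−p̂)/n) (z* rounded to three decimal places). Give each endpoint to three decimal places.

(0.196, 0.232)

With x = 302 successes in n = 1411, p̂ = 0.21403.
Standard error of p̂: √(0.168223/1411) = √0.000119222 = 0.010919.
For 90% confidence, z* = 1.645.
Margin of error: 1.645 × 0.010919 = 0.01796.
CI: 0.21403 ± 0.01796 = (0.196, 0.232).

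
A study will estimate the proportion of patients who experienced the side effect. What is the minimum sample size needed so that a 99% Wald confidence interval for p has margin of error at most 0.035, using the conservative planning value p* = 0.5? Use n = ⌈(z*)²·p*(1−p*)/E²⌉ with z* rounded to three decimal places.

z* = 2.576 at the 99% level.
p*(1−p*) = 0.2500.
(z*)²·p*(1−p*)/E² = 6.635776·0.2500/0.001225 = 1354.240.
⌈1354.240⌉ = 1355.

n = 1355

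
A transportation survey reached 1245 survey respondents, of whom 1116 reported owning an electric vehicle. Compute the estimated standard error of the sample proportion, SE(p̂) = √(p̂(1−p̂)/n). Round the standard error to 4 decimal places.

SE = 0.0086

Sample proportion p̂ = 1116/1245 = 0.89639.
p̂(1−p̂) = 0.092875.
SE = √(0.092875/1245) = 0.0086.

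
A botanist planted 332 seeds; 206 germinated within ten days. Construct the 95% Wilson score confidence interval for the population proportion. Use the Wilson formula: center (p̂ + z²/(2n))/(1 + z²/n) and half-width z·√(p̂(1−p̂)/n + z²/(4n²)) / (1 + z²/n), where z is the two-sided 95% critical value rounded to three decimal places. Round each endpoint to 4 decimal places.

(0.5672, 0.6710)

p̂ = 206/332 = 0.62048; z = 1.960, so z² = 3.841600.
Denominator 1 + z²/n = 1 + 3.841600/332 = 1.011571.
Adjusted center: (0.62048 + z²/(2n))/1.011571 = 0.61910.
Radicand: p̂(1−p̂)/n + z²/(4n²) = 0.000709289 + 0.000008713 = 0.000718002.
Half-width = z·√(radicand)/denom = 1.960·0.026796/1.011571 = 0.05192.
CI: 0.61910 ± 0.05192 = (0.5672, 0.6710).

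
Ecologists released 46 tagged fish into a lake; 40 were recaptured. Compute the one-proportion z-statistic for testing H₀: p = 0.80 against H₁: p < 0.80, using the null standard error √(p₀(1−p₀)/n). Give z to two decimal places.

z = 1.18

With x = 40 successes in n = 46, p̂ = 0.86957.
Null standard error: √(0.80·0.20/46) = √0.003478261 = 0.058977.
z = (0.86957 − 0.80)/0.058977 = 0.06957/0.058977 = 1.18.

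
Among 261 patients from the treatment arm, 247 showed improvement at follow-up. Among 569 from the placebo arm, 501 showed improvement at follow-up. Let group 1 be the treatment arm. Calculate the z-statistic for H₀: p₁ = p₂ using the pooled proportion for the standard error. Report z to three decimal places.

z = 2.953

Sample proportions: p̂₁ = 247/261 = 0.94636 and p̂₂ = 501/569 = 0.88049.
Pooled p̂ = (247+501)/(261+569) = 748/830 = 0.90120.
Pooled SE = √[0.0890347·0.00558889] ≈ 0.022307.
z = 0.06587/0.022307 = 2.953.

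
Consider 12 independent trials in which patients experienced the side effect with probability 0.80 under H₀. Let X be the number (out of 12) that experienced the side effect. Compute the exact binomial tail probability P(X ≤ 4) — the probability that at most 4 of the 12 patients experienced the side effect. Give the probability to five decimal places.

X is binomial with n = 12 and p = 0.80.
P(X ≤ 4) = Σ_{j=0}^{4} C(12,j)·0.80^j·0.20^{12−j}.
= 0.000000 + 0.000000 + 0.000004 + 0.000058 + 0.000519 = 0.00058.

P = 0.00058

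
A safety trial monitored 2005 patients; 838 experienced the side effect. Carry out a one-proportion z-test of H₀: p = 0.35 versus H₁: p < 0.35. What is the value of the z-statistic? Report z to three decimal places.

z = 6.380

p̂ = 838/2005 = 0.41796.
Null standard error: √(0.35·0.65/2005) = √0.000113466 = 0.010652.
z = (p̂ − p₀)/SE = (0.41796 − 0.35)/0.010652 = 6.380.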